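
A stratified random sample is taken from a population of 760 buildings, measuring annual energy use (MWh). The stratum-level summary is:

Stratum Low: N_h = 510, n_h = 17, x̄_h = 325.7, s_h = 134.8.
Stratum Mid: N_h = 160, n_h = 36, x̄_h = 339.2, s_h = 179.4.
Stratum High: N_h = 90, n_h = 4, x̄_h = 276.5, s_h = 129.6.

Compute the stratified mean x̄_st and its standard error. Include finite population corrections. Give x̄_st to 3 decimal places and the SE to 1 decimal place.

x̄_st = Σ W_h x̄_h = (510·325.7 + 160·339.2 + 90·276.5)/760 = 322.71579
V̂(x̄_st) = Σ W_h² (1 − n_h/N_h) s_h²/n_h, with W_h = N_h/N and N = 760:
  stratum Low: (510/760)²·(1 − 17/510)·134.8²/17 = 465.287
  stratum Mid: (160/760)²·(1 − 36/160)·179.4²/36 = 30.7084
  stratum High: (90/760)²·(1 − 4/90)·129.6²/4 = 56.2683
V̂(x̄_st) = 552.264
SE(x̄_st) = √552.264 = 23.5003

x̄_st ≈ 322.716, SE ≈ 23.5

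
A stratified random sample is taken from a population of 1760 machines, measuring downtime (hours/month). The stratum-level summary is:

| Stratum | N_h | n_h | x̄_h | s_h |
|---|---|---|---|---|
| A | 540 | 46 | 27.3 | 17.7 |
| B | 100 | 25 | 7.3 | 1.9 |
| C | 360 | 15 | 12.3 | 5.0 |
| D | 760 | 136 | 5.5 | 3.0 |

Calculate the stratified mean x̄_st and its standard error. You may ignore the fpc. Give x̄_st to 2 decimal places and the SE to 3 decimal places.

x̄_st ≈ 13.68, SE ≈ 0.851

x̄_st = Σ W_h x̄_h = (540·27.3 + 100·7.3 + 360·12.3 + 760·5.5)/1760 = 13.68182
V̂(x̄_st) = Σ W_h² s_h²/n_h, with W_h = N_h/N and N = 1760:
  stratum A: (540/1760)²·17.7²/46 = 0.641137
  stratum B: (100/1760)²·1.9²/25 = 0.000466167
  stratum C: (360/1760)²·5.0²/15 = 0.0697314
  stratum D: (760/1760)²·3.0²/136 = 0.0123397
V̂(x̄_st) = 0.723674
SE(x̄_st) = √0.723674 = 0.850691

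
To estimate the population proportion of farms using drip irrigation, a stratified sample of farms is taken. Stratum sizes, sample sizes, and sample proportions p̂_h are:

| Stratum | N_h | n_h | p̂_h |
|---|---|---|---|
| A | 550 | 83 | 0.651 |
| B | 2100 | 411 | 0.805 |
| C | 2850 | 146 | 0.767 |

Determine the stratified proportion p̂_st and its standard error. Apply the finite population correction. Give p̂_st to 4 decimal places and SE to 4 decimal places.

N = 5500; stratum weights W_h = N_h/N.
p̂_st = Σ W_h p̂_h = (550·0.651 + 2100·0.805 + 2850·0.767)/5500 = 0.76991
V̂(p̂_st) = Σ W_h² (1 − n_h/N_h) p̂_h(1−p̂_h)/(n_h−1):
  stratum A: (550/5500)²·(1 − 83/550)·0.651·0.349/82 = 2.35259e-05
  stratum B: (2100/5500)²·(1 − 411/2100)·0.805·0.195/410 = 4.48921e-05
  stratum C: (2850/5500)²·(1 − 146/2850)·0.767·0.233/145 = 0.000313985
V̂(p̂_st) = 0.000382403; SE = √V̂ = 0.0195551

p̂_st ≈ 0.7699, SE ≈ 0.0196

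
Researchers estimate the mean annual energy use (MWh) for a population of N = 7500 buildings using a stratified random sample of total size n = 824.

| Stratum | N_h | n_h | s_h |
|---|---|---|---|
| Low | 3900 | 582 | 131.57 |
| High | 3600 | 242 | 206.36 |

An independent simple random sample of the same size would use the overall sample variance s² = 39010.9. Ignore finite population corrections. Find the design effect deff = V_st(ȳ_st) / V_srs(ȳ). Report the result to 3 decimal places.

deff ≈ 1.026

V̂(ȳ_st) = Σ W_h² s_h²/n_h, with W_h = N_h/N and N = 7500:
  stratum Low: (3900/7500)²·131.57²/582 = 8.04262
  stratum High: (3600/7500)²·206.36²/242 = 40.5432
V_st = 48.5858
V_srs = s²/n = 39010.9/824 = 47.3433
deff = V_st / V_srs = 48.5858/47.3433 = 1.0262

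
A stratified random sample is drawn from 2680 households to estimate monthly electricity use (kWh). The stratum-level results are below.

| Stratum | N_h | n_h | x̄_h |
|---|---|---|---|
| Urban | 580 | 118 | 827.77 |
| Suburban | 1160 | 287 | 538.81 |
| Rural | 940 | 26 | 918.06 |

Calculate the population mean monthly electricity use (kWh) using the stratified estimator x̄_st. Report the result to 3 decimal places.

x̄_st ≈ 734.367

N = Σ N_h = 2680. Stratum weights W_h = N_h/N.
x̄_st = (580·827.77 + 1160·538.81 + 940·918.06) / 2680 = 734.36664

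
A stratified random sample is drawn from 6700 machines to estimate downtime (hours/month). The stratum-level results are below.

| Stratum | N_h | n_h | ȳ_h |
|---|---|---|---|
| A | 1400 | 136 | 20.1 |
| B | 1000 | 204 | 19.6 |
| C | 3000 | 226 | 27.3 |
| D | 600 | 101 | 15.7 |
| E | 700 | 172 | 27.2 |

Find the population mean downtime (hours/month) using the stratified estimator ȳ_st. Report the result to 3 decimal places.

N = Σ N_h = 6700. Stratum weights W_h = N_h/N.
ȳ_st = (1400·20.1 + 1000·19.6 + 3000·27.3 + 600·15.7 + 700·27.2) / 6700 = 23.59701

ȳ_st ≈ 23.597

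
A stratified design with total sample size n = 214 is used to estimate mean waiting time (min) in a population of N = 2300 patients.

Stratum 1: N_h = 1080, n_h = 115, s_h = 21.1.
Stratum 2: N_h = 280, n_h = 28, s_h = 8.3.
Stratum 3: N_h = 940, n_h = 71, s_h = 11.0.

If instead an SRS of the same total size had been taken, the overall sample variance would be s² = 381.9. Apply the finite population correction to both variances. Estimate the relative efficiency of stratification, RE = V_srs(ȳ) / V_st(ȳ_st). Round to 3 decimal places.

RE ≈ 1.529

V̂(ȳ_st) = Σ W_h² (1 − n_h/N_h) s_h²/n_h, with W_h = N_h/N and N = 2300:
  stratum 1: (1080/2300)²·(1 − 115/1080)·21.1²/115 = 0.762715
  stratum 2: (280/2300)²·(1 − 28/280)·8.3²/28 = 0.0328172
  stratum 3: (940/2300)²·(1 − 71/940)·11.0²/71 = 0.263159
V_st = 1.05869
V_srs = (1 − 214/2300)·381.9/214 = 1.61854
Relative efficiency = V_srs / V_st = 1.61854/1.05869 = 1.5288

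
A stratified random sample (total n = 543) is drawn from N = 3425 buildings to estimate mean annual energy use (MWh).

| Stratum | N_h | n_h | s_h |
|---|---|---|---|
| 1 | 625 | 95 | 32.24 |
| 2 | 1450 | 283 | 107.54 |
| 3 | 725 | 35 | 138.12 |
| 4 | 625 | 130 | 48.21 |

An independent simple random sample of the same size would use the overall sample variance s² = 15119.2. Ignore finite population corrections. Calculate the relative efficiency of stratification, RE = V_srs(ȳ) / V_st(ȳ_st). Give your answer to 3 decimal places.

V̂(ȳ_st) = Σ W_h² s_h²/n_h, with W_h = N_h/N and N = 3425:
  stratum 1: (625/3425)²·32.24²/95 = 0.364339
  stratum 2: (1450/3425)²·107.54²/283 = 7.32434
  stratum 3: (725/3425)²·138.12²/35 = 24.4231
  stratum 4: (625/3425)²·48.21²/130 = 0.595346
V_st = 32.7071
V_srs = s²/n = 15119.2/543 = 27.8438
Relative efficiency = V_srs / V_st = 27.8438/32.7071 = 0.8513

RE ≈ 0.851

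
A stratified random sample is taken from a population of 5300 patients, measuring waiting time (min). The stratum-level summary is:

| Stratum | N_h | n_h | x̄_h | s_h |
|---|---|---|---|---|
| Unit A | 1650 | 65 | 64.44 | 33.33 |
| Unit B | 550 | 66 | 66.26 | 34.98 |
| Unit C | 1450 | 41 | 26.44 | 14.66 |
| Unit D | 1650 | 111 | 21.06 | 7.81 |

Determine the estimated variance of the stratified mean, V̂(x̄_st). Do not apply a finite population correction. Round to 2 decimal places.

V̂(x̄_st) ≈ 2.30

V̂(x̄_st) = Σ W_h² s_h²/n_h, with W_h = N_h/N and N = 5300:
  stratum Unit A: (1650/5300)²·33.33²/65 = 1.65643
  stratum Unit B: (550/5300)²·34.98²/66 = 0.19965
  stratum Unit C: (1450/5300)²·14.66²/41 = 0.392345
  stratum Unit D: (1650/5300)²·7.81²/111 = 0.0532593
V̂(x̄_st) = 2.30169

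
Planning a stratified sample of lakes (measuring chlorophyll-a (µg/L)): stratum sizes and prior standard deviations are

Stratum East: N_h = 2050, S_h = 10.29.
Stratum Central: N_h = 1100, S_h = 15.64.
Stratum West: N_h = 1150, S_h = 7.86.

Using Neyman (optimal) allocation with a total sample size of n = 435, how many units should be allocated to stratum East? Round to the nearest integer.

Neyman allocation: n_h = n · N_h S_h / Σ N_i S_i, with n = 435.
  stratum East: N_h·S_h = 2050·10.29 = 21094.50
  stratum Central: N_h·S_h = 1100·15.64 = 17204.00
  stratum West: N_h·S_h = 1150·7.86 = 9039.00
Σ N_h S_h = 47337.50
n for stratum East = 435·21094.50/47337.50 = 193.844 → 194

194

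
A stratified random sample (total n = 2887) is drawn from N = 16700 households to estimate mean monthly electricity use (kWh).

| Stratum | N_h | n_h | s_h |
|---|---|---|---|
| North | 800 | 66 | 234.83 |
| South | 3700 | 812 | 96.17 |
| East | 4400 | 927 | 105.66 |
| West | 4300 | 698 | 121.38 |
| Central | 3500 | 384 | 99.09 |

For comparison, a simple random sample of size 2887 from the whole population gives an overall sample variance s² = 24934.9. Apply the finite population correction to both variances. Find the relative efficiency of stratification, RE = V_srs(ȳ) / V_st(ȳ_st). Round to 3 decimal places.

RE ≈ 1.421

V̂(ȳ_st) = Σ W_h² (1 − n_h/N_h) s_h²/n_h, with W_h = N_h/N and N = 16700:
  stratum North: (800/16700)²·(1 − 66/800)·234.83²/66 = 1.7592
  stratum South: (3700/16700)²·(1 − 812/3700)·96.17²/812 = 0.436404
  stratum East: (4400/16700)²·(1 − 927/4400)·105.66²/927 = 0.659882
  stratum West: (4300/16700)²·(1 − 698/4300)·121.38²/698 = 1.17224
  stratum Central: (3500/16700)²·(1 − 384/3500)·99.09²/384 = 0.99991
V_st = 5.02764
V_srs = (1 − 2887/16700)·24934.9/2887 = 7.14385
Relative efficiency = V_srs / V_st = 7.14385/5.02764 = 1.4209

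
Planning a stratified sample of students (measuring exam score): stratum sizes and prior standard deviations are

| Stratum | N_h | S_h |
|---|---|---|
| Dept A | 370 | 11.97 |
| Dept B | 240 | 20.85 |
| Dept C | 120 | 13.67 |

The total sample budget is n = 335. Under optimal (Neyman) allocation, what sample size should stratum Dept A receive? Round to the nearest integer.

134

Neyman allocation: n_h = n · N_h S_h / Σ N_i S_i, with n = 335.
  stratum Dept A: N_h·S_h = 370·11.97 = 4428.90
  stratum Dept B: N_h·S_h = 240·20.85 = 5004.00
  stratum Dept C: N_h·S_h = 120·13.67 = 1640.40
Σ N_h S_h = 11073.30
n for stratum Dept A = 335·4428.90/11073.30 = 133.987 → 134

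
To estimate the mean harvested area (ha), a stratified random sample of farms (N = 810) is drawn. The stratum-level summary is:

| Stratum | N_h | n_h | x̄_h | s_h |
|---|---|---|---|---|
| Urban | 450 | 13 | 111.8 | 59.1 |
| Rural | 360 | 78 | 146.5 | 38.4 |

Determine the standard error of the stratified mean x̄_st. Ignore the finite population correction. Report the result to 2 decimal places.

V̂(x̄_st) = Σ W_h² s_h²/n_h, with W_h = N_h/N and N = 810:
  stratum Urban: (450/810)²·59.1²/13 = 82.9252
  stratum Rural: (360/810)²·38.4²/78 = 3.73425
V̂(x̄_st) = 86.6595
SE(x̄_st) = √86.6595 = 9.30911

SE(x̄_st) ≈ 9.31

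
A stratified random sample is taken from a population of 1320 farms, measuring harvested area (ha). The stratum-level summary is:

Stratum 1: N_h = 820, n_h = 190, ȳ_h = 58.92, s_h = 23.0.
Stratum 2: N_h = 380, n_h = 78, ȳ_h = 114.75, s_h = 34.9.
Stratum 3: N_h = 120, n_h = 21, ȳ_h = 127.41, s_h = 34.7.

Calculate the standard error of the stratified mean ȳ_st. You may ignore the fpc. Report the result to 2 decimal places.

V̂(ȳ_st) = Σ W_h² s_h²/n_h, with W_h = N_h/N and N = 1320:
  stratum 1: (820/1320)²·23.0²/190 = 1.07444
  stratum 2: (380/1320)²·34.9²/78 = 1.29412
  stratum 3: (120/1320)²·34.7²/21 = 0.473865
V̂(ȳ_st) = 2.84243
SE(ȳ_st) = √2.84243 = 1.68595

SE(ȳ_st) ≈ 1.69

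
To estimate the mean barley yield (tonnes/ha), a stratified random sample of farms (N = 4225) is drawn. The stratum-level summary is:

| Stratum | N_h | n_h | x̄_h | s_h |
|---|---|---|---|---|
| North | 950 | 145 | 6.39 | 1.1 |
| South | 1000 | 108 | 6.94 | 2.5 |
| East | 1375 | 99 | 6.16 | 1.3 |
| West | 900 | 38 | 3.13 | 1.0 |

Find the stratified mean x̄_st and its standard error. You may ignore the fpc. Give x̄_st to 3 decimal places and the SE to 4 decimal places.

x̄_st ≈ 5.751, SE ≈ 0.0816

x̄_st = Σ W_h x̄_h = (950·6.39 + 1000·6.94 + 1375·6.16 + 900·3.13)/4225 = 5.75089
V̂(x̄_st) = Σ W_h² s_h²/n_h, with W_h = N_h/N and N = 4225:
  stratum North: (950/4225)²·1.1²/145 = 0.000421902
  stratum South: (1000/4225)²·2.5²/108 = 0.00324192
  stratum East: (1375/4225)²·1.3²/99 = 0.00180802
  stratum West: (900/4225)²·1.0²/38 = 0.00119412
V̂(x̄_st) = 0.00666597
SE(x̄_st) = √0.00666597 = 0.0816454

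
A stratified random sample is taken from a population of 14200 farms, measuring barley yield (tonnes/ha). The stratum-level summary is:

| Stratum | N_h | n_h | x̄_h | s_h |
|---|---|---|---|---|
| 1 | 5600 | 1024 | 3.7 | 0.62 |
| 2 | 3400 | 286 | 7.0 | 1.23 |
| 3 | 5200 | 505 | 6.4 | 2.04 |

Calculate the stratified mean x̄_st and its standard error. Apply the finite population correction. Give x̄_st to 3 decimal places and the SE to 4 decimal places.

x̄_st = Σ W_h x̄_h = (5600·3.7 + 3400·7.0 + 5200·6.4)/14200 = 5.47887
V̂(x̄_st) = Σ W_h² (1 − n_h/N_h) s_h²/n_h, with W_h = N_h/N and N = 14200:
  stratum 1: (5600/14200)²·(1 − 1024/5600)·0.62²/1024 = 4.77069e-05
  stratum 2: (3400/14200)²·(1 − 286/3400)·1.23²/286 = 0.000277757
  stratum 3: (5200/14200)²·(1 − 505/5200)·2.04²/505 = 0.000997772
V̂(x̄_st) = 0.00132324
SE(x̄_st) = √0.00132324 = 0.0363763

x̄_st ≈ 5.479, SE ≈ 0.0364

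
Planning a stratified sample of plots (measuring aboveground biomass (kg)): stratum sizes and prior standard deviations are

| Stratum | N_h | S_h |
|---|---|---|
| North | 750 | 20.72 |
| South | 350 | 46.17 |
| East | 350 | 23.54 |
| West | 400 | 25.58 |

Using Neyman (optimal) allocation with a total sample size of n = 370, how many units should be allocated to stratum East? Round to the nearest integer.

Neyman allocation: n_h = n · N_h S_h / Σ N_i S_i, with n = 370.
  stratum North: N_h·S_h = 750·20.72 = 15540.00
  stratum South: N_h·S_h = 350·46.17 = 16159.50
  stratum East: N_h·S_h = 350·23.54 = 8239.00
  stratum West: N_h·S_h = 400·25.58 = 10232.00
Σ N_h S_h = 50170.50
n for stratum East = 370·8239.00/50170.50 = 60.761 → 61

61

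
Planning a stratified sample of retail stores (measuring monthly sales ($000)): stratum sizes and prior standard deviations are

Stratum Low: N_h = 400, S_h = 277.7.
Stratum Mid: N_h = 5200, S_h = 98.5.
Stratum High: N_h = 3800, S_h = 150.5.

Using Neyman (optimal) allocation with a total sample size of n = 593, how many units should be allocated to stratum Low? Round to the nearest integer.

Neyman allocation: n_h = n · N_h S_h / Σ N_i S_i, with n = 593.
  stratum Low: N_h·S_h = 400·277.7 = 111080.00
  stratum Mid: N_h·S_h = 5200·98.5 = 512200.00
  stratum High: N_h·S_h = 3800·150.5 = 571900.00
Σ N_h S_h = 1195180.00
n for stratum Low = 593·111080.00/1195180.00 = 55.113 → 55

55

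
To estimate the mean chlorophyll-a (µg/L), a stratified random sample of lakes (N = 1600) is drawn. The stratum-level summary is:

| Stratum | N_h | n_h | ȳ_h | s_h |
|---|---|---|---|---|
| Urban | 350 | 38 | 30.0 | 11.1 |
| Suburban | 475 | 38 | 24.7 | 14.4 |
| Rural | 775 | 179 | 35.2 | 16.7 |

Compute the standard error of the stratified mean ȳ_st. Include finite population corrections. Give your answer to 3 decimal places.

SE(ȳ_st) ≈ 0.928

V̂(ȳ_st) = Σ W_h² (1 − n_h/N_h) s_h²/n_h, with W_h = N_h/N and N = 1600:
  stratum Urban: (350/1600)²·(1 − 38/350)·11.1²/38 = 0.138307
  stratum Suburban: (475/1600)²·(1 − 38/475)·14.4²/38 = 0.442463
  stratum Rural: (775/1600)²·(1 − 179/775)·16.7²/179 = 0.281118
V̂(ȳ_st) = 0.861887
SE(ȳ_st) = √0.861887 = 0.928379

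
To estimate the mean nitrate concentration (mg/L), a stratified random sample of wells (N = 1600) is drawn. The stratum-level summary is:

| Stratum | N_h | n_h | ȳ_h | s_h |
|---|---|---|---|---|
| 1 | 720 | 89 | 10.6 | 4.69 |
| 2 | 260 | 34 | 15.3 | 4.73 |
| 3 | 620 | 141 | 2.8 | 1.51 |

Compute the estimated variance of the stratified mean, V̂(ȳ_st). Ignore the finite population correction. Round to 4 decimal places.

V̂(ȳ_st) = Σ W_h² s_h²/n_h, with W_h = N_h/N and N = 1600:
  stratum 1: (720/1600)²·4.69²/89 = 0.0500473
  stratum 2: (260/1600)²·4.73²/34 = 0.017376
  stratum 3: (620/1600)²·1.51²/141 = 0.00242817
V̂(ȳ_st) = 0.0698515

V̂(ȳ_st) ≈ 0.0699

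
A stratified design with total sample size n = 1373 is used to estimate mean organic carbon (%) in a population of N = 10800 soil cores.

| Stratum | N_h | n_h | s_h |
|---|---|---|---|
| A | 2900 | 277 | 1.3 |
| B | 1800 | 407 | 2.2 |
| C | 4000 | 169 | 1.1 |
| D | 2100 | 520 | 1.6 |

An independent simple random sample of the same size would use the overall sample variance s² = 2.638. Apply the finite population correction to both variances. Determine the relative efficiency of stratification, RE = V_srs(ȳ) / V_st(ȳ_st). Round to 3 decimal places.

V̂(ȳ_st) = Σ W_h² (1 − n_h/N_h) s_h²/n_h, with W_h = N_h/N and N = 10800:
  stratum A: (2900/10800)²·(1 − 277/2900)·1.3²/277 = 0.000397883
  stratum B: (1800/10800)²·(1 − 407/1800)·2.2²/407 = 0.000255639
  stratum C: (4000/10800)²·(1 − 169/4000)·1.1²/169 = 0.00094064
  stratum D: (2100/10800)²·(1 − 520/2100)·1.6²/520 = 0.000140044
V_st = 0.00173421
V_srs = (1 − 1373/10800)·2.638/1373 = 0.00167708
Relative efficiency = V_srs / V_st = 0.00167708/0.00173421 = 0.9671

RE ≈ 0.967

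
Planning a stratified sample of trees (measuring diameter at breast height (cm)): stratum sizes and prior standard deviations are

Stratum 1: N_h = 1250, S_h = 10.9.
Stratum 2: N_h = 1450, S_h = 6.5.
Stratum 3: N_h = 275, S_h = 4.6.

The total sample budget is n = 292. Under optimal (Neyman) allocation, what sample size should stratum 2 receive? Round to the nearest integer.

Neyman allocation: n_h = n · N_h S_h / Σ N_i S_i, with n = 292.
  stratum 1: N_h·S_h = 1250·10.9 = 13625.00
  stratum 2: N_h·S_h = 1450·6.5 = 9425.00
  stratum 3: N_h·S_h = 275·4.6 = 1265.00
Σ N_h S_h = 24315.00
n for stratum 2 = 292·9425.00/24315.00 = 113.185 → 113

113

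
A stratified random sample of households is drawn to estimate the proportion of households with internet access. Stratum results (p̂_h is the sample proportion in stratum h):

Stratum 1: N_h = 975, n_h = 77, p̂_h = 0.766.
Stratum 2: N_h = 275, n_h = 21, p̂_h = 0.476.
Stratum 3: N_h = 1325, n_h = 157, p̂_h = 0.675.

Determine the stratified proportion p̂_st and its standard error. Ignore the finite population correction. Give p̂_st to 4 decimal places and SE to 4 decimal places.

N = 2575; stratum weights W_h = N_h/N.
p̂_st = Σ W_h p̂_h = (975·0.766 + 275·0.476 + 1325·0.675)/2575 = 0.68820
V̂(p̂_st) = Σ W_h² p̂_h(1−p̂_h)/(n_h−1):
  stratum 1: (975/2575)²·0.766·0.234/76 = 0.000338132
  stratum 2: (275/2575)²·0.476·0.524/20 = 0.000142239
  stratum 3: (1325/2575)²·0.675·0.325/156 = 0.00037234
V̂(p̂_st) = 0.000852711; SE = √V̂ = 0.0292012

p̂_st ≈ 0.6882, SE ≈ 0.0292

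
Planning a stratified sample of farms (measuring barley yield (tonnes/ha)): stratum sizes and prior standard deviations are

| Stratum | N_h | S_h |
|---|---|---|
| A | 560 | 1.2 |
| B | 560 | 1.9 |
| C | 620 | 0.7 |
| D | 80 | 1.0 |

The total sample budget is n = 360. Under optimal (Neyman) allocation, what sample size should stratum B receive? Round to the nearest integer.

170

Neyman allocation: n_h = n · N_h S_h / Σ N_i S_i, with n = 360.
  stratum A: N_h·S_h = 560·1.2 = 672.00
  stratum B: N_h·S_h = 560·1.9 = 1064.00
  stratum C: N_h·S_h = 620·0.7 = 434.00
  stratum D: N_h·S_h = 80·1.0 = 80.00
Σ N_h S_h = 2250.00
n for stratum B = 360·1064.00/2250.00 = 170.240 → 170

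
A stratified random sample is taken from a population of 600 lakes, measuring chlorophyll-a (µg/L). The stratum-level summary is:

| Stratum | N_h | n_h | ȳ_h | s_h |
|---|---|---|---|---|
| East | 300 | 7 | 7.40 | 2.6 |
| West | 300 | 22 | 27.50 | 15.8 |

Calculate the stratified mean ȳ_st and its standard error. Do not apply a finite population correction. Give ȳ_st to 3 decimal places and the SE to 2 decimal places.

ȳ_st ≈ 17.450, SE ≈ 1.75

ȳ_st = Σ W_h ȳ_h = (300·7.40 + 300·27.50)/600 = 17.45000
V̂(ȳ_st) = Σ W_h² s_h²/n_h, with W_h = N_h/N and N = 600:
  stratum East: (300/600)²·2.6²/7 = 0.241429
  stratum West: (300/600)²·15.8²/22 = 2.83682
V̂(ȳ_st) = 3.07825
SE(ȳ_st) = √3.07825 = 1.75449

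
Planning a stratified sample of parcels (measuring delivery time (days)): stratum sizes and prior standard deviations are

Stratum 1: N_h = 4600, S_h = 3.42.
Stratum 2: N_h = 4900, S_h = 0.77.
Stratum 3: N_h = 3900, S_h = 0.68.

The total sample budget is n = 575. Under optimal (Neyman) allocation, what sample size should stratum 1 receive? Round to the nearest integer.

408

Neyman allocation: n_h = n · N_h S_h / Σ N_i S_i, with n = 575.
  stratum 1: N_h·S_h = 4600·3.42 = 15732.00
  stratum 2: N_h·S_h = 4900·0.77 = 3773.00
  stratum 3: N_h·S_h = 3900·0.68 = 2652.00
Σ N_h S_h = 22157.00
n for stratum 1 = 575·15732.00/22157.00 = 408.264 → 408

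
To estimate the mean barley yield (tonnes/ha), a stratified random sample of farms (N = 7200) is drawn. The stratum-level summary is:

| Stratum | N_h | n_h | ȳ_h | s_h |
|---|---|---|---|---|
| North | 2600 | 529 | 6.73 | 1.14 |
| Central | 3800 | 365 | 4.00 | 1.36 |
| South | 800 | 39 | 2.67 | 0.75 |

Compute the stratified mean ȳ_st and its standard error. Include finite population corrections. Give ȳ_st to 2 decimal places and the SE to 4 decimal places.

ȳ_st ≈ 4.84, SE ≈ 0.0412

ȳ_st = Σ W_h ȳ_h = (2600·6.73 + 3800·4.00 + 800·2.67)/7200 = 4.83806
V̂(ȳ_st) = Σ W_h² (1 − n_h/N_h) s_h²/n_h, with W_h = N_h/N and N = 7200:
  stratum North: (2600/7200)²·(1 − 529/2600)·1.14²/529 = 0.000255178
  stratum Central: (3800/7200)²·(1 − 365/3800)·1.36²/365 = 0.00127594
  stratum South: (800/7200)²·(1 − 39/800)·0.75²/39 = 0.000169382
V̂(ȳ_st) = 0.0017005
SE(ȳ_st) = √0.0017005 = 0.0412371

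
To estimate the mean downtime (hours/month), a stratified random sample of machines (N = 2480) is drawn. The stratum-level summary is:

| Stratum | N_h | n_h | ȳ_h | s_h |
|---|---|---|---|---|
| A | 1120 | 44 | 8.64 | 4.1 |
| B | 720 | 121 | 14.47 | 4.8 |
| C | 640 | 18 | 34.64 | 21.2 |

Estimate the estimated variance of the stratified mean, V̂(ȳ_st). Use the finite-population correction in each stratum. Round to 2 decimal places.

V̂(ȳ_st) = Σ W_h² (1 − n_h/N_h) s_h²/n_h, with W_h = N_h/N and N = 2480:
  stratum A: (1120/2480)²·(1 − 44/1120)·4.1²/44 = 0.0748586
  stratum B: (720/2480)²·(1 − 121/720)·4.8²/121 = 0.0133522
  stratum C: (640/2480)²·(1 − 18/640)·21.2²/18 = 1.61609
V̂(ȳ_st) = 1.7043

V̂(ȳ_st) ≈ 1.70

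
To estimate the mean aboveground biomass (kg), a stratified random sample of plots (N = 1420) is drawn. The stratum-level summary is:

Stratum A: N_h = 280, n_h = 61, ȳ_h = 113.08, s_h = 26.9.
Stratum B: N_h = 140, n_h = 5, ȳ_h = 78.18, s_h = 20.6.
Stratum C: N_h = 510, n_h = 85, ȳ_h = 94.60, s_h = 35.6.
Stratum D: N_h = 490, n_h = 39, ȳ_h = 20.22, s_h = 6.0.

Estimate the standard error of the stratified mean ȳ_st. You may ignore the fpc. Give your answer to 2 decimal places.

SE(ȳ_st) ≈ 1.82

V̂(ȳ_st) = Σ W_h² s_h²/n_h, with W_h = N_h/N and N = 1420:
  stratum A: (280/1420)²·26.9²/61 = 0.461226
  stratum B: (140/1420)²·20.6²/5 = 0.824981
  stratum C: (510/1420)²·35.6²/85 = 1.92329
  stratum D: (490/1420)²·6.0²/39 = 0.109914
V̂(ȳ_st) = 3.31941
SE(ȳ_st) = √3.31941 = 1.82193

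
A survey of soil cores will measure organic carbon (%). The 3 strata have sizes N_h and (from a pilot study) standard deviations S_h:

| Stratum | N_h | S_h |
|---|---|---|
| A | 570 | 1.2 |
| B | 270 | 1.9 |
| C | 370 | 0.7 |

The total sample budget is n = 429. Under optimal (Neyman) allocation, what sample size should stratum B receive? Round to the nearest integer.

151

Neyman allocation: n_h = n · N_h S_h / Σ N_i S_i, with n = 429.
  stratum A: N_h·S_h = 570·1.2 = 684.00
  stratum B: N_h·S_h = 270·1.9 = 513.00
  stratum C: N_h·S_h = 370·0.7 = 259.00
Σ N_h S_h = 1456.00
n for stratum B = 429·513.00/1456.00 = 151.152 → 151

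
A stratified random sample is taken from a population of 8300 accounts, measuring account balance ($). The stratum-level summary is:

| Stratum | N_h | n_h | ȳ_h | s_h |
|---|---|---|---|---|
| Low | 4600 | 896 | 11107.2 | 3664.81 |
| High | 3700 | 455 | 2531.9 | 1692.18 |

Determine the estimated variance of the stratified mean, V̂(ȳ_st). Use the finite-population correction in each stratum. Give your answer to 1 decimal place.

V̂(ȳ_st) ≈ 4804.2

V̂(ȳ_st) = Σ W_h² (1 − n_h/N_h) s_h²/n_h, with W_h = N_h/N and N = 8300:
  stratum Low: (4600/8300)²·(1 − 896/4600)·3664.81²/896 = 3707.38
  stratum High: (3700/8300)²·(1 − 455/3700)·1692.18²/455 = 1096.84
V̂(ȳ_st) = 4804.22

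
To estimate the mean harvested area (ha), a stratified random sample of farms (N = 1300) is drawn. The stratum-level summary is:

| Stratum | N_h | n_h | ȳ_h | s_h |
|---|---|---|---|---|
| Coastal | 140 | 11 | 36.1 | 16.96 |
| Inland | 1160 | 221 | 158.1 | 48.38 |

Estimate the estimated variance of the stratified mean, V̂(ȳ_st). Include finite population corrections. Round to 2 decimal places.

V̂(ȳ_st) = Σ W_h² (1 − n_h/N_h) s_h²/n_h, with W_h = N_h/N and N = 1300:
  stratum Coastal: (140/1300)²·(1 − 11/140)·16.96²/11 = 0.279441
  stratum Inland: (1160/1300)²·(1 − 221/1160)·48.38²/221 = 6.82616
V̂(ȳ_st) = 7.1056

V̂(ȳ_st) ≈ 7.11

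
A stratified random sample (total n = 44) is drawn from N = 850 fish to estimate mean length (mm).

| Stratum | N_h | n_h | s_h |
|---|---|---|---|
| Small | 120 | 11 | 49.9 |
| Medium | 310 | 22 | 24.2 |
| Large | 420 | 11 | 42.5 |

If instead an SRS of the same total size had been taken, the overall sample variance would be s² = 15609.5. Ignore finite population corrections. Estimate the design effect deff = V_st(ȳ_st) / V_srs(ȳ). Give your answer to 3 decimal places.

deff ≈ 0.136

V̂(ȳ_st) = Σ W_h² s_h²/n_h, with W_h = N_h/N and N = 850:
  stratum Small: (120/850)²·49.9²/11 = 4.51163
  stratum Medium: (310/850)²·24.2²/22 = 3.54074
  stratum Large: (420/850)²·42.5²/11 = 40.0909
V_st = 48.1433
V_srs = s²/n = 15609.5/44 = 354.761
deff = V_st / V_srs = 48.1433/354.761 = 0.1357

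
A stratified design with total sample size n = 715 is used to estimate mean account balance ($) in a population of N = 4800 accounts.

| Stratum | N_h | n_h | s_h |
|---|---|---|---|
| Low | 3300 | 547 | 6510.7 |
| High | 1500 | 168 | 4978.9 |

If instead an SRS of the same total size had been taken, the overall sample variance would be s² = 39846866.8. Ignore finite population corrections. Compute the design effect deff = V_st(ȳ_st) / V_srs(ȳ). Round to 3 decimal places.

deff ≈ 0.916

V̂(ȳ_st) = Σ W_h² s_h²/n_h, with W_h = N_h/N and N = 4800:
  stratum Low: (3300/4800)²·6510.7²/547 = 36628
  stratum High: (1500/4800)²·4978.9²/168 = 14409.8
V_st = 51037.8
V_srs = s²/n = 39846866.8/715 = 55729.9
deff = V_st / V_srs = 51037.8/55729.9 = 0.9158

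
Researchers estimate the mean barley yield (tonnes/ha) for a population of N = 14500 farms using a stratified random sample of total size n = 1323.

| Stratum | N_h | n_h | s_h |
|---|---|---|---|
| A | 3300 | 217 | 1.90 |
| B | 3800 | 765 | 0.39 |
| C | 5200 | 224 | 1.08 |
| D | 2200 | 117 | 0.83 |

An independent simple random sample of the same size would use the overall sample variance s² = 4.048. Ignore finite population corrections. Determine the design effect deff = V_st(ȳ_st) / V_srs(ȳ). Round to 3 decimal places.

V̂(ȳ_st) = Σ W_h² s_h²/n_h, with W_h = N_h/N and N = 14500:
  stratum A: (3300/14500)²·1.90²/217 = 0.000861667
  stratum B: (3800/14500)²·0.39²/765 = 1.36552e-05
  stratum C: (5200/14500)²·1.08²/224 = 0.000669684
  stratum D: (2200/14500)²·0.83²/117 = 0.000135544
V_st = 0.00168055
V_srs = s²/n = 4.048/1323 = 0.00305971
deff = V_st / V_srs = 0.00168055/0.00305971 = 0.5493

deff ≈ 0.549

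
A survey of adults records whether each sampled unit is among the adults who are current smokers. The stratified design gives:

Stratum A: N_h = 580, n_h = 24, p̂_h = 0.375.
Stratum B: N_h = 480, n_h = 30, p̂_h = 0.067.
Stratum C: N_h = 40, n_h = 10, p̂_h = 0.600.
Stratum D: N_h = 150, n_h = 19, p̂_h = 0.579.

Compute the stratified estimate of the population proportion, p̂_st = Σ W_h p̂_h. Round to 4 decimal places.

N = 1250; stratum weights W_h = N_h/N.
p̂_st = Σ W_h p̂_h = (580·0.375 + 480·0.067 + 40·0.600 + 150·0.579)/1250 = 0.28841

p̂_st ≈ 0.2884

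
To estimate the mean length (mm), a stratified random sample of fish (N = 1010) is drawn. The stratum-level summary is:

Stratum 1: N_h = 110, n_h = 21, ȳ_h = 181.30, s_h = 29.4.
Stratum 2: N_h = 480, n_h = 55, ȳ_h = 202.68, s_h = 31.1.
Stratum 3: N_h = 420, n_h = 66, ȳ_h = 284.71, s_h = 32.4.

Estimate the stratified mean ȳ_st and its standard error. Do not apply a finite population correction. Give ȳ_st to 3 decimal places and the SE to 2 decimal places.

ȳ_st ≈ 234.463, SE ≈ 2.69

ȳ_st = Σ W_h ȳ_h = (110·181.30 + 480·202.68 + 420·284.71)/1010 = 234.46297
V̂(ȳ_st) = Σ W_h² s_h²/n_h, with W_h = N_h/N and N = 1010:
  stratum 1: (110/1010)²·29.4²/21 = 0.488223
  stratum 2: (480/1010)²·31.1²/55 = 3.9719
  stratum 3: (420/1010)²·32.4²/66 = 2.75044
V̂(ȳ_st) = 7.21056
SE(ȳ_st) = √7.21056 = 2.68525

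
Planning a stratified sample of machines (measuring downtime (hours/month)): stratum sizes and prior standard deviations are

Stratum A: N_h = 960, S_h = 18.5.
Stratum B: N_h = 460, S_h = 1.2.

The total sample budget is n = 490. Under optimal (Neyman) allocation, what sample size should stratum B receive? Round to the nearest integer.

Neyman allocation: n_h = n · N_h S_h / Σ N_i S_i, with n = 490.
  stratum A: N_h·S_h = 960·18.5 = 17760.00
  stratum B: N_h·S_h = 460·1.2 = 552.00
Σ N_h S_h = 18312.00
n for stratum B = 490·552.00/18312.00 = 14.771 → 15

15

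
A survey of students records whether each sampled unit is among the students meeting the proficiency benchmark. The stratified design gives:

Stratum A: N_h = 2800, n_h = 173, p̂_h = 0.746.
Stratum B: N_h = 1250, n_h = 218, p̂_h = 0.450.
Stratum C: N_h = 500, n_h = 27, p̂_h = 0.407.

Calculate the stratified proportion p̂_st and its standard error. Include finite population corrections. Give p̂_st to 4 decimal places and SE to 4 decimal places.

N = 4550; stratum weights W_h = N_h/N.
p̂_st = Σ W_h p̂_h = (2800·0.746 + 1250·0.450 + 500·0.407)/4550 = 0.62743
V̂(p̂_st) = Σ W_h² (1 − n_h/N_h) p̂_h(1−p̂_h)/(n_h−1):
  stratum A: (2800/4550)²·(1 − 173/2800)·0.746·0.254/172 = 0.000391417
  stratum B: (1250/4550)²·(1 − 218/1250)·0.450·0.550/217 = 7.10694e-05
  stratum C: (500/4550)²·(1 − 27/500)·0.407·0.593/26 = 0.000106044
V̂(p̂_st) = 0.00056853; SE = √V̂ = 0.0238439

p̂_st ≈ 0.6274, SE ≈ 0.0238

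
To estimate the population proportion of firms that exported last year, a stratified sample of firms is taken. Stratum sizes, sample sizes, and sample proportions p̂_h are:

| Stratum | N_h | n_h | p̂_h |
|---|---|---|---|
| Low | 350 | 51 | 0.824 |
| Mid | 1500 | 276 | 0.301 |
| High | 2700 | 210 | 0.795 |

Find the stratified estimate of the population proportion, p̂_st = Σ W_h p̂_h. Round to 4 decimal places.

N = 4550; stratum weights W_h = N_h/N.
p̂_st = Σ W_h p̂_h = (350·0.824 + 1500·0.301 + 2700·0.795)/4550 = 0.63437

p̂_st ≈ 0.6344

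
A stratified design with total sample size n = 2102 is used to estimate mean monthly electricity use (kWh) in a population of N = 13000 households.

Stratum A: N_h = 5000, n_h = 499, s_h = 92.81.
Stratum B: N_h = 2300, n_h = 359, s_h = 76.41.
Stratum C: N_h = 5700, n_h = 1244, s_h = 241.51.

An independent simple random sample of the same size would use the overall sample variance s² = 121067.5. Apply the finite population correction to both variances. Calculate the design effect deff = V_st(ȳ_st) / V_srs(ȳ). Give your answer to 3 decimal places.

deff ≈ 0.202

V̂(ȳ_st) = Σ W_h² (1 − n_h/N_h) s_h²/n_h, with W_h = N_h/N and N = 13000:
  stratum A: (5000/13000)²·(1 − 499/5000)·92.81²/499 = 2.29869
  stratum B: (2300/13000)²·(1 − 359/2300)·76.41²/359 = 0.429608
  stratum C: (5700/13000)²·(1 − 1244/5700)·241.51²/1244 = 7.04666
V_st = 9.77496
V_srs = (1 − 2102/13000)·121067.5/2102 = 48.2835
deff = V_st / V_srs = 9.77496/48.2835 = 0.2024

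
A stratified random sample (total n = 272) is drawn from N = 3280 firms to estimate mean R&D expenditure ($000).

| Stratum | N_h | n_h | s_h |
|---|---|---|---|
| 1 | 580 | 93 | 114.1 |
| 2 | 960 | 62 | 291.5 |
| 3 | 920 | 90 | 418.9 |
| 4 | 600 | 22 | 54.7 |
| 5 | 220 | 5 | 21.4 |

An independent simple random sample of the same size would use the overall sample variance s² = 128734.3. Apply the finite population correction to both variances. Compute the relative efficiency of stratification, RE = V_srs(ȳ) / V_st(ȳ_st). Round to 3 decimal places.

RE ≈ 1.691

V̂(ȳ_st) = Σ W_h² (1 − n_h/N_h) s_h²/n_h, with W_h = N_h/N and N = 3280:
  stratum 1: (580/3280)²·(1 − 93/580)·114.1²/93 = 3.67534
  stratum 2: (960/3280)²·(1 − 62/960)·291.5²/62 = 109.821
  stratum 3: (920/3280)²·(1 − 90/920)·418.9²/90 = 138.387
  stratum 4: (600/3280)²·(1 − 22/600)·54.7²/22 = 4.38413
  stratum 5: (220/3280)²·(1 − 5/220)·21.4²/5 = 0.40269
V_st = 256.671
V_srs = (1 − 272/3280)·128734.3/272 = 434.04
Relative efficiency = V_srs / V_st = 434.04/256.671 = 1.6910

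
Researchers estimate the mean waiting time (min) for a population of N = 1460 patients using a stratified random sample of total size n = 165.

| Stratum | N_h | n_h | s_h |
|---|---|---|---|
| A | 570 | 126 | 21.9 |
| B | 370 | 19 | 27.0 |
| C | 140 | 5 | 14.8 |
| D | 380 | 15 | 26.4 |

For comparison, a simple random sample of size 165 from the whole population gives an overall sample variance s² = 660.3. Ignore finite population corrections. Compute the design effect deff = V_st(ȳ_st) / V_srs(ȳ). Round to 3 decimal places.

deff ≈ 1.648

V̂(ȳ_st) = Σ W_h² s_h²/n_h, with W_h = N_h/N and N = 1460:
  stratum A: (570/1460)²·21.9²/126 = 0.580179
  stratum B: (370/1460)²·27.0²/19 = 2.46418
  stratum C: (140/1460)²·14.8²/5 = 0.402813
  stratum D: (380/1460)²·26.4²/15 = 3.14759
V_st = 6.59476
V_srs = s²/n = 660.3/165 = 4.00182
deff = V_st / V_srs = 6.59476/4.00182 = 1.6479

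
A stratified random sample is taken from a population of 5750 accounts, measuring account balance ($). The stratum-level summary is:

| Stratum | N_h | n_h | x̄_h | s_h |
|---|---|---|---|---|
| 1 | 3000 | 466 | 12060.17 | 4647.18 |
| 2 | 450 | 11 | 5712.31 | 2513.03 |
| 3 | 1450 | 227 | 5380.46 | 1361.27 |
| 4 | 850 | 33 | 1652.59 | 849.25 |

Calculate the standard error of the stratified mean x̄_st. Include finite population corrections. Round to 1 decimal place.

V̂(x̄_st) = Σ W_h² (1 − n_h/N_h) s_h²/n_h, with W_h = N_h/N and N = 5750:
  stratum 1: (3000/5750)²·(1 − 466/3000)·4647.18²/466 = 10655.8
  stratum 2: (450/5750)²·(1 − 11/450)·2513.03²/11 = 3430.39
  stratum 3: (1450/5750)²·(1 − 227/1450)·1361.27²/227 = 437.846
  stratum 4: (850/5750)²·(1 − 33/850)·849.25²/33 = 459.053
V̂(x̄_st) = 14983.1
SE(x̄_st) = √14983.1 = 122.405

SE(x̄_st) ≈ 122.4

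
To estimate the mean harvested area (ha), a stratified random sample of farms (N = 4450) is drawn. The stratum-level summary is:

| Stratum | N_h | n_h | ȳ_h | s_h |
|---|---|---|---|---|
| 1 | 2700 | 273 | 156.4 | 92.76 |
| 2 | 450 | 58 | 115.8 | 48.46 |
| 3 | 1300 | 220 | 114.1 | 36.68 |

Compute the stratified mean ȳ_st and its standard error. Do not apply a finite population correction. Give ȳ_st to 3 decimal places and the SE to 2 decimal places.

ȳ_st = Σ W_h ȳ_h = (2700·156.4 + 450·115.8 + 1300·114.1)/4450 = 139.93708
V̂(ȳ_st) = Σ W_h² s_h²/n_h, with W_h = N_h/N and N = 4450:
  stratum 1: (2700/4450)²·92.76²/273 = 11.6029
  stratum 2: (450/4450)²·48.46²/58 = 0.414041
  stratum 3: (1300/4450)²·36.68²/220 = 0.521918
V̂(ȳ_st) = 12.5389
SE(ȳ_st) = √12.5389 = 3.54102

ȳ_st ≈ 139.937, SE ≈ 3.54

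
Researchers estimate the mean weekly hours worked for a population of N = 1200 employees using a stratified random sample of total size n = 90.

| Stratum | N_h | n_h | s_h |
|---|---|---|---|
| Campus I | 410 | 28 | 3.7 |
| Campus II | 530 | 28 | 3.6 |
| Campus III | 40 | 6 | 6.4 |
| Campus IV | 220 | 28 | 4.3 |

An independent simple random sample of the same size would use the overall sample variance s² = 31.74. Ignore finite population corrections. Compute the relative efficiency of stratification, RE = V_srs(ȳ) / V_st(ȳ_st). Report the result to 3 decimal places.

RE ≈ 1.991

V̂(ȳ_st) = Σ W_h² s_h²/n_h, with W_h = N_h/N and N = 1200:
  stratum Campus I: (410/1200)²·3.7²/28 = 0.0570756
  stratum Campus II: (530/1200)²·3.6²/28 = 0.0902893
  stratum Campus III: (40/1200)²·6.4²/6 = 0.00758519
  stratum Campus IV: (220/1200)²·4.3²/28 = 0.0221953
V_st = 0.177145
V_srs = s²/n = 31.74/90 = 0.352667
Relative efficiency = V_srs / V_st = 0.352667/0.177145 = 1.9908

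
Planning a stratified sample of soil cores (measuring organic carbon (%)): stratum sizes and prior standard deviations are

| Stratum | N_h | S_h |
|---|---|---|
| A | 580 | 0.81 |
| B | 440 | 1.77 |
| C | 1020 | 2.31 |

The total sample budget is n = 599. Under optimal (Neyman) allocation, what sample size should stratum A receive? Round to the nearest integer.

Neyman allocation: n_h = n · N_h S_h / Σ N_i S_i, with n = 599.
  stratum A: N_h·S_h = 580·0.81 = 469.80
  stratum B: N_h·S_h = 440·1.77 = 778.80
  stratum C: N_h·S_h = 1020·2.31 = 2356.20
Σ N_h S_h = 3604.80
n for stratum A = 599·469.80/3604.80 = 78.065 → 78

78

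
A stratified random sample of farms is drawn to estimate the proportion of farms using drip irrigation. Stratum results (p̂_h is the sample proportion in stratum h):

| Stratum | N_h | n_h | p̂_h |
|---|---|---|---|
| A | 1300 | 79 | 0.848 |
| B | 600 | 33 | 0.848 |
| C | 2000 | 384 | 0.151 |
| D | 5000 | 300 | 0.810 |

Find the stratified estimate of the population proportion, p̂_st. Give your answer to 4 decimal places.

p̂_st ≈ 0.6700

N = 8900; stratum weights W_h = N_h/N.
p̂_st = Σ W_h p̂_h = (1300·0.848 + 600·0.848 + 2000·0.151 + 5000·0.810)/8900 = 0.67002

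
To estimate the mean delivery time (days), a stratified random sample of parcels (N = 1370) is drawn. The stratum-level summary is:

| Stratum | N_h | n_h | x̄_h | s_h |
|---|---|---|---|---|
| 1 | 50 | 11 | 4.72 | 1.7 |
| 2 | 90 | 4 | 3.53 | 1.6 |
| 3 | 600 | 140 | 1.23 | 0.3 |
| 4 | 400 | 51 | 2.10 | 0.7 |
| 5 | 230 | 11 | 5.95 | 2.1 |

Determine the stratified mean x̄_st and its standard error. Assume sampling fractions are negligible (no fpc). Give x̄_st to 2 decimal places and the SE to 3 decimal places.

x̄_st ≈ 2.55, SE ≈ 0.124

x̄_st = Σ W_h x̄_h = (50·4.72 + 90·3.53 + 600·1.23 + 400·2.10 + 230·5.95)/1370 = 2.55489
V̂(x̄_st) = Σ W_h² s_h²/n_h, with W_h = N_h/N and N = 1370:
  stratum 1: (50/1370)²·1.7²/11 = 0.000349948
  stratum 2: (90/1370)²·1.6²/4 = 0.002762
  stratum 3: (600/1370)²·0.3²/140 = 0.000123304
  stratum 4: (400/1370)²·0.7²/51 = 0.000819039
  stratum 5: (230/1370)²·2.1²/11 = 0.0112995
V̂(x̄_st) = 0.0153538
SE(x̄_st) = √0.0153538 = 0.123911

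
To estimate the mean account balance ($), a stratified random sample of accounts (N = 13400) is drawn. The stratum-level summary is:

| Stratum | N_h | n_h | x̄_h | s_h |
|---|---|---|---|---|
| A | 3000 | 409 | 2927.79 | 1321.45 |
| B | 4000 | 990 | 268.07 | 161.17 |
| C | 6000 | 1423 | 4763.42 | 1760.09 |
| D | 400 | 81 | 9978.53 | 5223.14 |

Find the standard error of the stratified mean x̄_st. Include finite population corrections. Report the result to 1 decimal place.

SE(x̄_st) ≈ 27.5

V̂(x̄_st) = Σ W_h² (1 − n_h/N_h) s_h²/n_h, with W_h = N_h/N and N = 13400:
  stratum A: (3000/13400)²·(1 − 409/3000)·1321.45²/409 = 184.824
  stratum B: (4000/13400)²·(1 − 990/4000)·161.17²/990 = 1.75934
  stratum C: (6000/13400)²·(1 − 1423/6000)·1760.09²/1423 = 332.956
  stratum D: (400/13400)²·(1 − 81/400)·5223.14²/81 = 239.342
V̂(x̄_st) = 758.882
SE(x̄_st) = √758.882 = 27.5478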